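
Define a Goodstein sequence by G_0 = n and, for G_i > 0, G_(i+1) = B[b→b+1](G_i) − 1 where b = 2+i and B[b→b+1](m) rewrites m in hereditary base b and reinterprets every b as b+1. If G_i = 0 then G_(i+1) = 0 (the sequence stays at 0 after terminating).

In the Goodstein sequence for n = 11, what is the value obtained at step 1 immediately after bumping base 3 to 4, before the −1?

i=0: 11 = 2^(2 + 1) + 2 + 1 (b=2); 2→3: 3^(3 + 1) + 3 + 1 = 85; 85−1 = 84
i=1: 84 = 3^(3 + 1) + 3 (b=3); 3→4: 4^(4 + 1) + 4 = 1028; 1028−1 = 1027

1028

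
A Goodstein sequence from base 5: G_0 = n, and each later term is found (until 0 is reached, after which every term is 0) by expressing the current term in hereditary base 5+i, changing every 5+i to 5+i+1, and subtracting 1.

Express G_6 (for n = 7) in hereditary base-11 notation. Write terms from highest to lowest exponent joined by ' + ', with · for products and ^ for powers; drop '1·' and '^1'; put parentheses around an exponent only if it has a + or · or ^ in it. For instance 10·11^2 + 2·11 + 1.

G_0=7  [base 5] 5 + 2  →[5↦6]→  6 + 2 = 8  −1 ⇒ G_1=7
G_1=7  [base 6] 6 + 1  →[6↦7]→  7 + 1 = 8  −1 ⇒ G_2=7
G_2=7  [base 7] 7  →[7↦8]→  8 = 8  −1 ⇒ G_3=7
G_3=7  [base 8] 7  →[8↦9]→  7 = 7  −1 ⇒ G_4=6
G_4=6  [base 9] 6  →[9↦10]→  6 = 6  −1 ⇒ G_5=5
G_5=5  [base 10] 5  →[10↦11]→  5 = 5  −1 ⇒ G_6=4
G_6=4  [base 11] 4  →[11↦12]→  4 = 4  −1 ⇒ G_7=3

4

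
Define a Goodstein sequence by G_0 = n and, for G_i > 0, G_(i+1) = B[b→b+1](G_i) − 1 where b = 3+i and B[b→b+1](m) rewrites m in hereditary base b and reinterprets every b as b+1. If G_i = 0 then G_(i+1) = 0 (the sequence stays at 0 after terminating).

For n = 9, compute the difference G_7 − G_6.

1

[0] 9 ≡ 3^2 (base 3). Lift 4: 16. −1: 15.
[1] 15 ≡ 3·4 + 3 (base 4). Lift 5: 18. −1: 17.
[2] 17 ≡ 3·5 + 2 (base 5). Lift 6: 20. −1: 19.
[3] 19 ≡ 3·6 + 1 (base 6). Lift 7: 22. −1: 21.
[4] 21 ≡ 3·7 (base 7). Lift 8: 24. −1: 23.
[5] 23 ≡ 2·8 + 7 (base 8). Lift 9: 25. −1: 24.
[6] 24 ≡ 2·9 + 6 (base 9). Lift 10: 26. −1: 25.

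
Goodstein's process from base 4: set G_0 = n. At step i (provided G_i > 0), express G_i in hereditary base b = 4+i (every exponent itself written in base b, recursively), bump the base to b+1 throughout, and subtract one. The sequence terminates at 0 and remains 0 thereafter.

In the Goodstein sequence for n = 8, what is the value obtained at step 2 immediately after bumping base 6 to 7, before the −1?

10

G_0 = 8. HB_4(8) = 2·4. Bump = 10. G_1 = 9.
G_1 = 9. HB_5(9) = 5 + 4. Bump = 10. G_2 = 9.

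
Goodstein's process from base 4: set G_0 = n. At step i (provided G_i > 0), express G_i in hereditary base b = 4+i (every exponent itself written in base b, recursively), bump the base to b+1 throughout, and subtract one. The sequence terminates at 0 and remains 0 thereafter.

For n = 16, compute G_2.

27

(0) 16|_4 = 4^2 ↦ 5^2|_5 = 25 ⇒ 24
(1) 24|_5 = 4·5 + 4 ↦ 4·6 + 4|_6 = 28 ⇒ 27
(2) 27|_6 = 4·6 + 3 ↦ 4·7 + 3|_7 = 31 ⇒ 30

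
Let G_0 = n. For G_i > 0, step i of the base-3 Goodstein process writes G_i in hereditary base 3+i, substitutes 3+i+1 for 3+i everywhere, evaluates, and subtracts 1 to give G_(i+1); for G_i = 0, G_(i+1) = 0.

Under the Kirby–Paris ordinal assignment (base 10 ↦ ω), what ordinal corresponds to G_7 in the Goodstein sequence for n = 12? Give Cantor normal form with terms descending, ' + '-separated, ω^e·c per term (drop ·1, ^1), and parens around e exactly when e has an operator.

ω·7 + 5

step 0: 12 = 3^2 + 3; sub 4 for 3: 4^2 + 4; = 20; G_1 = 20−1 = 19
step 1: 19 = 4^2 + 3; sub 5 for 4: 5^2 + 3; = 28; G_2 = 28−1 = 27
step 2: 27 = 5^2 + 2; sub 6 for 5: 6^2 + 2; = 38; G_3 = 38−1 = 37
step 3: 37 = 6^2 + 1; sub 7 for 6: 7^2 + 1; = 50; G_4 = 50−1 = 49
step 4: 49 = 7^2; sub 8 for 7: 8^2; = 64; G_5 = 64−1 = 63
step 5: 63 = 7·8 + 7; sub 9 for 8: 7·9 + 7; = 70; G_6 = 70−1 = 69
step 6: 69 = 7·9 + 6; sub 10 for 9: 7·10 + 6; = 76; G_7 = 76−1 = 75
step 7: 75 = 7·10 + 5; sub 11 for 10: 7·11 + 5; = 82; G_8 = 82−1 = 81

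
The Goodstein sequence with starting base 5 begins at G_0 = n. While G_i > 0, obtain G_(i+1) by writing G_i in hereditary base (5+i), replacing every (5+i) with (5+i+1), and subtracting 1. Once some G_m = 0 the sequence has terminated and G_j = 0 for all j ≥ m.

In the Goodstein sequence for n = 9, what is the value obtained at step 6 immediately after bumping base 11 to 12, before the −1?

8

base 5: 9 = 5 + 4; at 6: 6 + 4 = 10; next = 9
base 6: 9 = 6 + 3; at 7: 7 + 3 = 10; next = 9
base 7: 9 = 7 + 2; at 8: 8 + 2 = 10; next = 9
base 8: 9 = 8 + 1; at 9: 9 + 1 = 10; next = 9
base 9: 9 = 9; at 10: 10 = 10; next = 9
base 10: 9 = 9; at 11: 9 = 9; next = 8
base 11: 8 = 8; at 12: 8 = 8; next = 7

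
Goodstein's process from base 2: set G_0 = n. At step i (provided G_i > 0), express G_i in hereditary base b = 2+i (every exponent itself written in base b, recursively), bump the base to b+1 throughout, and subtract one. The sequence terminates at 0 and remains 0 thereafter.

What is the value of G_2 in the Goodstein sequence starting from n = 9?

9 —HB2→ 2^(2 + 1) + 1 —bump→ 3^(3 + 1) + 1 = 82 —(−1)→ 81
81 —HB3→ 3^(3 + 1) —bump→ 4^(4 + 1) = 1024 —(−1)→ 1023

1023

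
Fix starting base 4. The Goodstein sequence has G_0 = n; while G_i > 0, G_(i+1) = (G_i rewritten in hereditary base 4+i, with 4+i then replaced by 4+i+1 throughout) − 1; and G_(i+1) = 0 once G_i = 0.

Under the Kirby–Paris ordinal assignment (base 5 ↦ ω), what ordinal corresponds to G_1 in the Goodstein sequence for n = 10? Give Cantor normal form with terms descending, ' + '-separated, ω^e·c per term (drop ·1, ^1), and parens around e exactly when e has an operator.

10 —HB4→ 2·4 + 2 —bump→ 2·5 + 2 = 12 —(−1)→ 11
11 —HB5→ 2·5 + 1 —bump→ 2·6 + 1 = 13 —(−1)→ 12

ω·2 + 1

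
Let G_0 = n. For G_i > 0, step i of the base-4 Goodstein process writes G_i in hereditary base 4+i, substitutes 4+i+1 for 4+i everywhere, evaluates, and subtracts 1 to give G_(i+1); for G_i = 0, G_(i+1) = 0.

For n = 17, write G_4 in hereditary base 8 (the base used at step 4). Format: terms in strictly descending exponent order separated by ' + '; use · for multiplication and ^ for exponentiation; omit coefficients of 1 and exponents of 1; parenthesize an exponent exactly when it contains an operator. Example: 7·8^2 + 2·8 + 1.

G_0 = 17. HB_4(17) = 4^2 + 1. Bump = 26. G_1 = 25.
G_1 = 25. HB_5(25) = 5^2. Bump = 36. G_2 = 35.
G_2 = 35. HB_6(35) = 5·6 + 5. Bump = 40. G_3 = 39.
G_3 = 39. HB_7(39) = 5·7 + 4. Bump = 44. G_4 = 43.
G_4 = 43. HB_8(43) = 5·8 + 3. Bump = 48. G_5 = 47.

5·8 + 3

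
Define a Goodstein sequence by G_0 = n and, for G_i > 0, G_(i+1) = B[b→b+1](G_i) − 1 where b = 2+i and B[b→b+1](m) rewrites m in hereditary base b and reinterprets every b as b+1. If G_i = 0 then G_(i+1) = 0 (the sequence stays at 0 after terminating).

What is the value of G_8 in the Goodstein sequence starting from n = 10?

i=0: 10 = 2^(2 + 1) + 2 (b=2); 2→3: 3^(3 + 1) + 3 = 84; 84−1 = 83
i=1: 83 = 3^(3 + 1) + 2 (b=3); 3→4: 4^(4 + 1) + 2 = 1026; 1026−1 = 1025
i=2: 1025 = 4^(4 + 1) + 1 (b=4); 4→5: 5^(5 + 1) + 1 = 15626; 15626−1 = 15625
i=3: 15625 = 5^(5 + 1) (b=5); 5→6: 6^(6 + 1) = 279936; 279936−1 = 279935
i=4: 279935 = 5·6^6 + 5·6^5 + 5·6^4 + 5·6^3 + 5·6^2 + 5·6 + 5 (b=6); 6→7: 5·7^7 + 5·7^5 + 5·7^4 + 5·7^3 + 5·7^2 + 5·7 + 5 = 4215755; 4215755−1 = 4215754
i=5: 4215754 = 5·7^7 + 5·7^5 + 5·7^4 + 5·7^3 + 5·7^2 + 5·7 + 4 (b=7); 7→8: 5·8^8 + 5·8^5 + 5·8^4 + 5·8^3 + 5·8^2 + 5·8 + 4 = 84073324; 84073324−1 = 84073323
i=6: 84073323 = 5·8^8 + 5·8^5 + 5·8^4 + 5·8^3 + 5·8^2 + 5·8 + 3 (b=8); 8→9: 5·9^9 + 5·9^5 + 5·9^4 + 5·9^3 + 5·9^2 + 5·9 + 3 = 1937434593; 1937434593−1 = 1937434592
i=7: 1937434592 = 5·9^9 + 5·9^5 + 5·9^4 + 5·9^3 + 5·9^2 + 5·9 + 2 (b=9); 9→10: 5·10^10 + 5·10^5 + 5·10^4 + 5·10^3 + 5·10^2 + 5·10 + 2 = 50000555552; 50000555552−1 = 50000555551

50000555551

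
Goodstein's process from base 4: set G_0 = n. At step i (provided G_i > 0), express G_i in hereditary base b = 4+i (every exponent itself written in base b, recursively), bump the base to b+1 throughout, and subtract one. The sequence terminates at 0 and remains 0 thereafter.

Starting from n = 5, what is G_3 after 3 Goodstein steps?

base 4: 5 = 4 + 1; at 5: 5 + 1 = 6; next = 5
base 5: 5 = 5; at 6: 6 = 6; next = 5
base 6: 5 = 5; at 7: 5 = 5; next = 4

4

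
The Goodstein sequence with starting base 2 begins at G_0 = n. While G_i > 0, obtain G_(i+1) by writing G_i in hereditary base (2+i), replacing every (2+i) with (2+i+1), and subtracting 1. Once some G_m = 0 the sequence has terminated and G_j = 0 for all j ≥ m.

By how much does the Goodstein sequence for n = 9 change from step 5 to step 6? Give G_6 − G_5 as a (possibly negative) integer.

G_0=9  [base 2] 2^(2 + 1) + 1  →[2↦3]→  3^(3 + 1) + 1 = 82  −1 ⇒ G_1=81
G_1=81  [base 3] 3^(3 + 1)  →[3↦4]→  4^(4 + 1) = 1024  −1 ⇒ G_2=1023
G_2=1023  [base 4] 3·4^4 + 3·4^3 + 3·4^2 + 3·4 + 3  →[4↦5]→  3·5^5 + 3·5^3 + 3·5^2 + 3·5 + 3 = 9843  −1 ⇒ G_3=9842
G_3=9842  [base 5] 3·5^5 + 3·5^3 + 3·5^2 + 3·5 + 2  →[5↦6]→  3·6^6 + 3·6^3 + 3·6^2 + 3·6 + 2 = 140744  −1 ⇒ G_4=140743
G_4=140743  [base 6] 3·6^6 + 3·6^3 + 3·6^2 + 3·6 + 1  →[6↦7]→  3·7^7 + 3·7^3 + 3·7^2 + 3·7 + 1 = 2471827  −1 ⇒ G_5=2471826
G_5=2471826  [base 7] 3·7^7 + 3·7^3 + 3·7^2 + 3·7  →[7↦8]→  3·8^8 + 3·8^3 + 3·8^2 + 3·8 = 50333400  −1 ⇒ G_6=50333399

47861573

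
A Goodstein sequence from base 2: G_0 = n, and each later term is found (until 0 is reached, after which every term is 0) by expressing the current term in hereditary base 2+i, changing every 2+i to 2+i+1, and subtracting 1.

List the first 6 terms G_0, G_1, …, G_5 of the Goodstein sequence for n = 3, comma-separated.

3, 3, 3, 2, 1, 0

i=0: 3 = 2 + 1 (b=2); 2→3: 3 + 1 = 4; 4−1 = 3
i=1: 3 = 3 (b=3); 3→4: 4 = 4; 4−1 = 3
i=2: 3 = 3 (b=4); 4→5: 3 = 3; 3−1 = 2
i=3: 2 = 2 (b=5); 5→6: 2 = 2; 2−1 = 1
i=4: 1 = 1 (b=6); 6→7: 1 = 1; 1−1 = 0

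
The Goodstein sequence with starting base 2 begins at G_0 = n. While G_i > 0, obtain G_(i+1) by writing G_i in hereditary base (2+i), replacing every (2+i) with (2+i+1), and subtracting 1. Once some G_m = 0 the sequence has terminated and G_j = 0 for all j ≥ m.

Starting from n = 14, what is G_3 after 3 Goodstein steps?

i=0: 14 = 2^(2 + 1) + 2^2 + 2 (b=2); 2→3: 3^(3 + 1) + 3^3 + 3 = 111; 111−1 = 110
i=1: 110 = 3^(3 + 1) + 3^3 + 2 (b=3); 3→4: 4^(4 + 1) + 4^4 + 2 = 1282; 1282−1 = 1281
i=2: 1281 = 4^(4 + 1) + 4^4 + 1 (b=4); 4→5: 5^(5 + 1) + 5^5 + 1 = 18751; 18751−1 = 18750

18750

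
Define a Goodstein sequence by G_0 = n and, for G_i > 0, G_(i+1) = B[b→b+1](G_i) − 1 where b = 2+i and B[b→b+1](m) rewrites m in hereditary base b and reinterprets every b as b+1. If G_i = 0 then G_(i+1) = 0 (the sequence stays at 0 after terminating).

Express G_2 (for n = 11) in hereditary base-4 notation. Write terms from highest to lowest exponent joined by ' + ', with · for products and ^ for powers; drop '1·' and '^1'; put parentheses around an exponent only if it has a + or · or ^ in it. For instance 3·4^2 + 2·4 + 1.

4^(4 + 1) + 3

(0) 11|_2 = 2^(2 + 1) + 2 + 1 ↦ 3^(3 + 1) + 3 + 1|_3 = 85 ⇒ 84
(1) 84|_3 = 3^(3 + 1) + 3 ↦ 4^(4 + 1) + 4|_4 = 1028 ⇒ 1027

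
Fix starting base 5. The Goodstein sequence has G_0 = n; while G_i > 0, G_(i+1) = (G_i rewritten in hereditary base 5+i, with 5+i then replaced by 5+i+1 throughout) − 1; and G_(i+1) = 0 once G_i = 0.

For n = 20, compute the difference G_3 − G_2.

G_0 = 20. HB_5(20) = 4·5. Bump = 24. G_1 = 23.
G_1 = 23. HB_6(23) = 3·6 + 5. Bump = 26. G_2 = 25.
G_2 = 25. HB_7(25) = 3·7 + 4. Bump = 28. G_3 = 27.

2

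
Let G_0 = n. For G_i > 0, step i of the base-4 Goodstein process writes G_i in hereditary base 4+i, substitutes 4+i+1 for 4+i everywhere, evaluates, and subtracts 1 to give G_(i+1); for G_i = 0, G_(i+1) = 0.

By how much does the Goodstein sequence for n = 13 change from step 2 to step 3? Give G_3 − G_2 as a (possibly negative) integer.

base 4: 13 = 3·4 + 1; at 5: 3·5 + 1 = 16; next = 15
base 5: 15 = 3·5; at 6: 3·6 = 18; next = 17
base 6: 17 = 2·6 + 5; at 7: 2·7 + 5 = 19; next = 18

1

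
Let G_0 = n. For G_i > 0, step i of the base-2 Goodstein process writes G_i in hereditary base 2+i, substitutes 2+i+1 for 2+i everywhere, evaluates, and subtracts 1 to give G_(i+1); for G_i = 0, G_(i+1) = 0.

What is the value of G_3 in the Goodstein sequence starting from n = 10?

15625

[0] 10 ≡ 2^(2 + 1) + 2 (base 2). Lift 3: 84. −1: 83.
[1] 83 ≡ 3^(3 + 1) + 2 (base 3). Lift 4: 1026. −1: 1025.
[2] 1025 ≡ 4^(4 + 1) + 1 (base 4). Lift 5: 15626. −1: 15625.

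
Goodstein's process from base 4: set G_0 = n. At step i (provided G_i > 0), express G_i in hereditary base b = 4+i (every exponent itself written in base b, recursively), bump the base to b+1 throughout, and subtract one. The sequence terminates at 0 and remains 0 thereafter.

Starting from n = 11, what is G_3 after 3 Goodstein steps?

14

step 0: 11 = 2·4 + 3; sub 5 for 4: 2·5 + 3; = 13; G_1 = 13−1 = 12
step 1: 12 = 2·5 + 2; sub 6 for 5: 2·6 + 2; = 14; G_2 = 14−1 = 13
step 2: 13 = 2·6 + 1; sub 7 for 6: 2·7 + 1; = 15; G_3 = 15−1 = 14
step 3: 14 = 2·7; sub 8 for 7: 2·8; = 16; G_4 = 16−1 = 15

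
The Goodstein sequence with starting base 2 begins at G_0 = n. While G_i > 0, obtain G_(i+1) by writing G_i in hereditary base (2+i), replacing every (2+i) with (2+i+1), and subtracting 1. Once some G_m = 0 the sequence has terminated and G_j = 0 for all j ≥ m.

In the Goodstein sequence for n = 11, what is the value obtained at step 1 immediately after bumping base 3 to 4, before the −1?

i=0: 11 = 2^(2 + 1) + 2 + 1 (b=2); 2→3: 3^(3 + 1) + 3 + 1 = 85; 85−1 = 84
i=1: 84 = 3^(3 + 1) + 3 (b=3); 3→4: 4^(4 + 1) + 4 = 1028; 1028−1 = 1027

1028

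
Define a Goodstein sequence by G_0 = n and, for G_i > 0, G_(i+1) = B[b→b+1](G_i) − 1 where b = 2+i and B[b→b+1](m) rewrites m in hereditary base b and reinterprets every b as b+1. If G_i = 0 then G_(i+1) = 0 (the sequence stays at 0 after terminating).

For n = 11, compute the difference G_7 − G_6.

G_0=11  [base 2] 2^(2 + 1) + 2 + 1  →[2↦3]→  3^(3 + 1) + 3 + 1 = 85  −1 ⇒ G_1=84
G_1=84  [base 3] 3^(3 + 1) + 3  →[3↦4]→  4^(4 + 1) + 4 = 1028  −1 ⇒ G_2=1027
G_2=1027  [base 4] 4^(4 + 1) + 3  →[4↦5]→  5^(5 + 1) + 3 = 15628  −1 ⇒ G_3=15627
G_3=15627  [base 5] 5^(5 + 1) + 2  →[5↦6]→  6^(6 + 1) + 2 = 279938  −1 ⇒ G_4=279937
G_4=279937  [base 6] 6^(6 + 1) + 1  →[6↦7]→  7^(7 + 1) + 1 = 5764802  −1 ⇒ G_5=5764801
G_5=5764801  [base 7] 7^(7 + 1)  →[7↦8]→  8^(8 + 1) = 134217728  −1 ⇒ G_6=134217727
G_6=134217727  [base 8] 7·8^8 + 7·8^7 + 7·8^6 + 7·8^5 + 7·8^4 + 7·8^3 + 7·8^2 + 7·8 + 7  →[8↦9]→  7·9^9 + 7·9^7 + 7·9^6 + 7·9^5 + 7·9^4 + 7·9^3 + 7·9^2 + 7·9 + 7 = 2749609303  −1 ⇒ G_7=2749609302

2615391575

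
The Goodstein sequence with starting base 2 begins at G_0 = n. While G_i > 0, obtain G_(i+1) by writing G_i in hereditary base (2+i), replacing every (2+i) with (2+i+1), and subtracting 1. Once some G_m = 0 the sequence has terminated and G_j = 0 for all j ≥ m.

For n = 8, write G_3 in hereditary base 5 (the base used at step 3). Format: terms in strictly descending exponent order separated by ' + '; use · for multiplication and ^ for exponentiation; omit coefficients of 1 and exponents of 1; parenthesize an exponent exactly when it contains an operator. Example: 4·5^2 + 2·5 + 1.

base 2: 8 = 2^(2 + 1); at 3: 3^(3 + 1) = 81; next = 80
base 3: 80 = 2·3^3 + 2·3^2 + 2·3 + 2; at 4: 2·4^4 + 2·4^2 + 2·4 + 2 = 554; next = 553
base 4: 553 = 2·4^4 + 2·4^2 + 2·4 + 1; at 5: 2·5^5 + 2·5^2 + 2·5 + 1 = 6311; next = 6310
base 5: 6310 = 2·5^5 + 2·5^2 + 2·5; at 6: 2·6^6 + 2·6^2 + 2·6 = 93396; next = 93395

2·5^5 + 2·5^2 + 2·5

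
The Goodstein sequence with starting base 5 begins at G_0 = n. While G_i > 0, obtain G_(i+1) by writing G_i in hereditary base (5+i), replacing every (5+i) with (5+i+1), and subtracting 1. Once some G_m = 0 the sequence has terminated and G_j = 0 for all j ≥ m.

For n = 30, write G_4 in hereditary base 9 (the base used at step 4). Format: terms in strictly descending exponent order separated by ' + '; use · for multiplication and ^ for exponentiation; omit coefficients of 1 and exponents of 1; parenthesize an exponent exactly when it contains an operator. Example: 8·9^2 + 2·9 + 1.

9^2 + 2

(0) 30|_5 = 5^2 + 5 ↦ 6^2 + 6|_6 = 42 ⇒ 41
(1) 41|_6 = 6^2 + 5 ↦ 7^2 + 5|_7 = 54 ⇒ 53
(2) 53|_7 = 7^2 + 4 ↦ 8^2 + 4|_8 = 68 ⇒ 67
(3) 67|_8 = 8^2 + 3 ↦ 9^2 + 3|_9 = 84 ⇒ 83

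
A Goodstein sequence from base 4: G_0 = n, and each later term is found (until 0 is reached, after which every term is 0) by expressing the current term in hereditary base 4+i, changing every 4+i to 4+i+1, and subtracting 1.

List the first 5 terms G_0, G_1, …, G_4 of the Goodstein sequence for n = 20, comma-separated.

20, 29, 39, 51, 65

base 4: 20 = 4^2 + 4; at 5: 5^2 + 5 = 30; next = 29
base 5: 29 = 5^2 + 4; at 6: 6^2 + 4 = 40; next = 39
base 6: 39 = 6^2 + 3; at 7: 7^2 + 3 = 52; next = 51
base 7: 51 = 7^2 + 2; at 8: 8^2 + 2 = 66; next = 65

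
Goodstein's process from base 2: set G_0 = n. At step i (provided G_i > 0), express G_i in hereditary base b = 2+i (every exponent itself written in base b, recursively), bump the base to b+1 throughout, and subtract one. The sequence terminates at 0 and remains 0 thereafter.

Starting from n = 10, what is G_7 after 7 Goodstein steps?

1937434592

(0) 10|_2 = 2^(2 + 1) + 2 ↦ 3^(3 + 1) + 3|_3 = 84 ⇒ 83
(1) 83|_3 = 3^(3 + 1) + 2 ↦ 4^(4 + 1) + 2|_4 = 1026 ⇒ 1025
(2) 1025|_4 = 4^(4 + 1) + 1 ↦ 5^(5 + 1) + 1|_5 = 15626 ⇒ 15625
(3) 15625|_5 = 5^(5 + 1) ↦ 6^(6 + 1)|_6 = 279936 ⇒ 279935
(4) 279935|_6 = 5·6^6 + 5·6^5 + 5·6^4 + 5·6^3 + 5·6^2 + 5·6 + 5 ↦ 5·7^7 + 5·7^5 + 5·7^4 + 5·7^3 + 5·7^2 + 5·7 + 5|_7 = 4215755 ⇒ 4215754
(5) 4215754|_7 = 5·7^7 + 5·7^5 + 5·7^4 + 5·7^3 + 5·7^2 + 5·7 + 4 ↦ 5·8^8 + 5·8^5 + 5·8^4 + 5·8^3 + 5·8^2 + 5·8 + 4|_8 = 84073324 ⇒ 84073323
(6) 84073323|_8 = 5·8^8 + 5·8^5 + 5·8^4 + 5·8^3 + 5·8^2 + 5·8 + 3 ↦ 5·9^9 + 5·9^5 + 5·9^4 + 5·9^3 + 5·9^2 + 5·9 + 3|_9 = 1937434593 ⇒ 1937434592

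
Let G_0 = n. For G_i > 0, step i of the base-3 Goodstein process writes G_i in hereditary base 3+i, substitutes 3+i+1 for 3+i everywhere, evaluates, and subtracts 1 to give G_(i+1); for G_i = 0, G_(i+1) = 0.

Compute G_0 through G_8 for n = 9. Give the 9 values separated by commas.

9, 15, 17, 19, 21, 23, 24, 25, 26

i=0: 9 = 3^2 (b=3); 3→4: 4^2 = 16; 16−1 = 15
i=1: 15 = 3·4 + 3 (b=4); 4→5: 3·5 + 3 = 18; 18−1 = 17
i=2: 17 = 3·5 + 2 (b=5); 5→6: 3·6 + 2 = 20; 20−1 = 19
i=3: 19 = 3·6 + 1 (b=6); 6→7: 3·7 + 1 = 22; 22−1 = 21
i=4: 21 = 3·7 (b=7); 7→8: 3·8 = 24; 24−1 = 23
i=5: 23 = 2·8 + 7 (b=8); 8→9: 2·9 + 7 = 25; 25−1 = 24
i=6: 24 = 2·9 + 6 (b=9); 9→10: 2·10 + 6 = 26; 26−1 = 25
i=7: 25 = 2·10 + 5 (b=10); 10→11: 2·11 + 5 = 27; 27−1 = 26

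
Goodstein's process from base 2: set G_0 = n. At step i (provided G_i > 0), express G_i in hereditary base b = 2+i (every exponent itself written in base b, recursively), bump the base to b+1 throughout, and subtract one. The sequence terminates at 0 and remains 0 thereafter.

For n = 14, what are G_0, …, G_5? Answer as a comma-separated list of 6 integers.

14, 110, 1281, 18750, 326591, 5862840

G_0=14  [base 2] 2^(2 + 1) + 2^2 + 2  →[2↦3]→  3^(3 + 1) + 3^3 + 3 = 111  −1 ⇒ G_1=110
G_1=110  [base 3] 3^(3 + 1) + 3^3 + 2  →[3↦4]→  4^(4 + 1) + 4^4 + 2 = 1282  −1 ⇒ G_2=1281
G_2=1281  [base 4] 4^(4 + 1) + 4^4 + 1  →[4↦5]→  5^(5 + 1) + 5^5 + 1 = 18751  −1 ⇒ G_3=18750
G_3=18750  [base 5] 5^(5 + 1) + 5^5  →[5↦6]→  6^(6 + 1) + 6^6 = 326592  −1 ⇒ G_4=326591
G_4=326591  [base 6] 6^(6 + 1) + 5·6^5 + 5·6^4 + 5·6^3 + 5·6^2 + 5·6 + 5  →[6↦7]→  7^(7 + 1) + 5·7^5 + 5·7^4 + 5·7^3 + 5·7^2 + 5·7 + 5 = 5862841  −1 ⇒ G_5=5862840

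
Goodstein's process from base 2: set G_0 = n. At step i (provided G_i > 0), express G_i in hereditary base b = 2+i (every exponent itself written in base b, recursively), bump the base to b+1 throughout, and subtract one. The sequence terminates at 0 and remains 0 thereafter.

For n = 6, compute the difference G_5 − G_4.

51384

G_0 = 6. HB_2(6) = 2^2 + 2. Bump = 30. G_1 = 29.
G_1 = 29. HB_3(29) = 3^3 + 2. Bump = 258. G_2 = 257.
G_2 = 257. HB_4(257) = 4^4 + 1. Bump = 3126. G_3 = 3125.
G_3 = 3125. HB_5(3125) = 5^5. Bump = 46656. G_4 = 46655.
G_4 = 46655. HB_6(46655) = 5·6^5 + 5·6^4 + 5·6^3 + 5·6^2 + 5·6 + 5. Bump = 98040. G_5 = 98039.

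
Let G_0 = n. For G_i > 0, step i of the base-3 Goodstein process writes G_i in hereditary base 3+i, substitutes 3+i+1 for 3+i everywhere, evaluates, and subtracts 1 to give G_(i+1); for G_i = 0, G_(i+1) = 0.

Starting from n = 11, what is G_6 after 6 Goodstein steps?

47

11 —HB3→ 3^2 + 2 —bump→ 4^2 + 2 = 18 —(−1)→ 17
17 —HB4→ 4^2 + 1 —bump→ 5^2 + 1 = 26 —(−1)→ 25
25 —HB5→ 5^2 —bump→ 6^2 = 36 —(−1)→ 35
35 —HB6→ 5·6 + 5 —bump→ 5·7 + 5 = 40 —(−1)→ 39
39 —HB7→ 5·7 + 4 —bump→ 5·8 + 4 = 44 —(−1)→ 43
43 —HB8→ 5·8 + 3 —bump→ 5·9 + 3 = 48 —(−1)→ 47
47 —HB9→ 5·9 + 2 —bump→ 5·10 + 2 = 52 —(−1)→ 51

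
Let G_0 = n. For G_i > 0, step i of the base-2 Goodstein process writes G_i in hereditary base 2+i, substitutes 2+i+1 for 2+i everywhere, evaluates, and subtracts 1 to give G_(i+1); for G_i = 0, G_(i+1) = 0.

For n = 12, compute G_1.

[0] 12 ≡ 2^(2 + 1) + 2^2 (base 2). Lift 3: 108. −1: 107.
[1] 107 ≡ 3^(3 + 1) + 2·3^2 + 2·3 + 2 (base 3). Lift 4: 1066. −1: 1065.

107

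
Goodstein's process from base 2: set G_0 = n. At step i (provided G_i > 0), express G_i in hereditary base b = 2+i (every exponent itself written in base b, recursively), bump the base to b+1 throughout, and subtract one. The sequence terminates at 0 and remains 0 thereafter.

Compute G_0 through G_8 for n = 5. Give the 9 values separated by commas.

step 0: 5 = 2^2 + 1; sub 3 for 2: 3^3 + 1; = 28; G_1 = 28−1 = 27
step 1: 27 = 3^3; sub 4 for 3: 4^4; = 256; G_2 = 256−1 = 255
step 2: 255 = 3·4^3 + 3·4^2 + 3·4 + 3; sub 5 for 4: 3·5^3 + 3·5^2 + 3·5 + 3; = 468; G_3 = 468−1 = 467
step 3: 467 = 3·5^3 + 3·5^2 + 3·5 + 2; sub 6 for 5: 3·6^3 + 3·6^2 + 3·6 + 2; = 776; G_4 = 776−1 = 775
step 4: 775 = 3·6^3 + 3·6^2 + 3·6 + 1; sub 7 for 6: 3·7^3 + 3·7^2 + 3·7 + 1; = 1198; G_5 = 1198−1 = 1197
step 5: 1197 = 3·7^3 + 3·7^2 + 3·7; sub 8 for 7: 3·8^3 + 3·8^2 + 3·8; = 1752; G_6 = 1752−1 = 1751
step 6: 1751 = 3·8^3 + 3·8^2 + 2·8 + 7; sub 9 for 8: 3·9^3 + 3·9^2 + 2·9 + 7; = 2455; G_7 = 2455−1 = 2454
step 7: 2454 = 3·9^3 + 3·9^2 + 2·9 + 6; sub 10 for 9: 3·10^3 + 3·10^2 + 2·10 + 6; = 3326; G_8 = 3326−1 = 3325

5, 27, 255, 467, 775, 1197, 1751, 2454, 3325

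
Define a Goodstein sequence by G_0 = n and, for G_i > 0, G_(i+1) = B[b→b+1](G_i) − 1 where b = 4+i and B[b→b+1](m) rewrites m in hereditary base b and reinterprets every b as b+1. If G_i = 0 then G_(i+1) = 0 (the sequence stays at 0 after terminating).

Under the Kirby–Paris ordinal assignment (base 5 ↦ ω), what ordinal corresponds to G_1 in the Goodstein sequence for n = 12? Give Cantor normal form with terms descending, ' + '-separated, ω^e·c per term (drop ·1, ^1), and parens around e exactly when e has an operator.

ω·2 + 4

G_0=12  [base 4] 3·4  →[4↦5]→  3·5 = 15  −1 ⇒ G_1=14
G_1=14  [base 5] 2·5 + 4  →[5↦6]→  2·6 + 4 = 16  −1 ⇒ G_2=15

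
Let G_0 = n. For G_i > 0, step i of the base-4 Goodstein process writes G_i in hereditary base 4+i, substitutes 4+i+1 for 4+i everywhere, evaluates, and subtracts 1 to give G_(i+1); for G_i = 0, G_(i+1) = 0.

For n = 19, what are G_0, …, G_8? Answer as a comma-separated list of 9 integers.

19, 27, 37, 49, 63, 69, 75, 81, 87

step 0: 19 = 4^2 + 3; sub 5 for 4: 5^2 + 3; = 28; G_1 = 28−1 = 27
step 1: 27 = 5^2 + 2; sub 6 for 5: 6^2 + 2; = 38; G_2 = 38−1 = 37
step 2: 37 = 6^2 + 1; sub 7 for 6: 7^2 + 1; = 50; G_3 = 50−1 = 49
step 3: 49 = 7^2; sub 8 for 7: 8^2; = 64; G_4 = 64−1 = 63
step 4: 63 = 7·8 + 7; sub 9 for 8: 7·9 + 7; = 70; G_5 = 70−1 = 69
step 5: 69 = 7·9 + 6; sub 10 for 9: 7·10 + 6; = 76; G_6 = 76−1 = 75
step 6: 75 = 7·10 + 5; sub 11 for 10: 7·11 + 5; = 82; G_7 = 82−1 = 81
step 7: 81 = 7·11 + 4; sub 12 for 11: 7·12 + 4; = 88; G_8 = 88−1 = 87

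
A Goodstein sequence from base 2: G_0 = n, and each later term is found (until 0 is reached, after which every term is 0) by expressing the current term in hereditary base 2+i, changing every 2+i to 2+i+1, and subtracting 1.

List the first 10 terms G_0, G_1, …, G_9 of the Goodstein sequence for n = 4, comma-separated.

4, 26, 41, 60, 83, 109, 139, 173, 211, 253

[0] 4 ≡ 2^2 (base 2). Lift 3: 27. −1: 26.
[1] 26 ≡ 2·3^2 + 2·3 + 2 (base 3). Lift 4: 42. −1: 41.
[2] 41 ≡ 2·4^2 + 2·4 + 1 (base 4). Lift 5: 61. −1: 60.
[3] 60 ≡ 2·5^2 + 2·5 (base 5). Lift 6: 84. −1: 83.
[4] 83 ≡ 2·6^2 + 6 + 5 (base 6). Lift 7: 110. −1: 109.
[5] 109 ≡ 2·7^2 + 7 + 4 (base 7). Lift 8: 140. −1: 139.
[6] 139 ≡ 2·8^2 + 8 + 3 (base 8). Lift 9: 174. −1: 173.
[7] 173 ≡ 2·9^2 + 9 + 2 (base 9). Lift 10: 212. −1: 211.
[8] 211 ≡ 2·10^2 + 10 + 1 (base 10). Lift 11: 254. −1: 253.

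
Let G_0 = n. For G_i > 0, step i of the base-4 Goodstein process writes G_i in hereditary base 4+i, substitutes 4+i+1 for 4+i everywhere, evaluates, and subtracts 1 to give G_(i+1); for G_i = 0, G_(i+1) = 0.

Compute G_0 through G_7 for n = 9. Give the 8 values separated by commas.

(0) 9|_4 = 2·4 + 1 ↦ 2·5 + 1|_5 = 11 ⇒ 10
(1) 10|_5 = 2·5 ↦ 2·6|_6 = 12 ⇒ 11
(2) 11|_6 = 6 + 5 ↦ 7 + 5|_7 = 12 ⇒ 11
(3) 11|_7 = 7 + 4 ↦ 8 + 4|_8 = 12 ⇒ 11
(4) 11|_8 = 8 + 3 ↦ 9 + 3|_9 = 12 ⇒ 11
(5) 11|_9 = 9 + 2 ↦ 10 + 2|_10 = 12 ⇒ 11
(6) 11|_10 = 10 + 1 ↦ 11 + 1|_11 = 12 ⇒ 11

9, 10, 11, 11, 11, 11, 11, 11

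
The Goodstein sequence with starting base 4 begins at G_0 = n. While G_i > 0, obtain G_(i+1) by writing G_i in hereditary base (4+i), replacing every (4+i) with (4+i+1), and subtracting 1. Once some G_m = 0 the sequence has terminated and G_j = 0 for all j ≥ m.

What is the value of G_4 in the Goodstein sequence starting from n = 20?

(0) 20|_4 = 4^2 + 4 ↦ 5^2 + 5|_5 = 30 ⇒ 29
(1) 29|_5 = 5^2 + 4 ↦ 6^2 + 4|_6 = 40 ⇒ 39
(2) 39|_6 = 6^2 + 3 ↦ 7^2 + 3|_7 = 52 ⇒ 51
(3) 51|_7 = 7^2 + 2 ↦ 8^2 + 2|_8 = 66 ⇒ 65
(4) 65|_8 = 8^2 + 1 ↦ 9^2 + 1|_9 = 82 ⇒ 81

65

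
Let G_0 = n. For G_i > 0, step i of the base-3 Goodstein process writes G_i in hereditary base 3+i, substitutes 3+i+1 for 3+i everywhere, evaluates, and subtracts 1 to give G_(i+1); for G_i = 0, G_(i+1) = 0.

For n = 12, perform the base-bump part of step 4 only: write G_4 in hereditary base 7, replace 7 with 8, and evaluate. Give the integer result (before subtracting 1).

64

step 0: 12 = 3^2 + 3; sub 4 for 3: 4^2 + 4; = 20; G_1 = 20−1 = 19
step 1: 19 = 4^2 + 3; sub 5 for 4: 5^2 + 3; = 28; G_2 = 28−1 = 27
step 2: 27 = 5^2 + 2; sub 6 for 5: 6^2 + 2; = 38; G_3 = 38−1 = 37
step 3: 37 = 6^2 + 1; sub 7 for 6: 7^2 + 1; = 50; G_4 = 50−1 = 49
step 4: 49 = 7^2; sub 8 for 7: 8^2; = 64; G_5 = 64−1 = 63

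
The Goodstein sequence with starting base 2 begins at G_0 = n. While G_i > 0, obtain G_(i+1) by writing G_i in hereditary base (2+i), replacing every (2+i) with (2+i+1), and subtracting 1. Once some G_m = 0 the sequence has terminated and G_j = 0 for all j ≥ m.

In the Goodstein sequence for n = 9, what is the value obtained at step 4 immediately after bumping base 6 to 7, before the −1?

2471827

9 —HB2→ 2^(2 + 1) + 1 —bump→ 3^(3 + 1) + 1 = 82 —(−1)→ 81
81 —HB3→ 3^(3 + 1) —bump→ 4^(4 + 1) = 1024 —(−1)→ 1023
1023 —HB4→ 3·4^4 + 3·4^3 + 3·4^2 + 3·4 + 3 —bump→ 3·5^5 + 3·5^3 + 3·5^2 + 3·5 + 3 = 9843 —(−1)→ 9842
9842 —HB5→ 3·5^5 + 3·5^3 + 3·5^2 + 3·5 + 2 —bump→ 3·6^6 + 3·6^3 + 3·6^2 + 3·6 + 2 = 140744 —(−1)→ 140743
140743 —HB6→ 3·6^6 + 3·6^3 + 3·6^2 + 3·6 + 1 —bump→ 3·7^7 + 3·7^3 + 3·7^2 + 3·7 + 1 = 2471827 —(−1)→ 2471826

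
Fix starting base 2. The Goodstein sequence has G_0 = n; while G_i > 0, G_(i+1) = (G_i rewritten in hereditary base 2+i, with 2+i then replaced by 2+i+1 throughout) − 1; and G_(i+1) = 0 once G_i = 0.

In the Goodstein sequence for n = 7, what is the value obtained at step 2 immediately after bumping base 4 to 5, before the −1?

[0] 7 ≡ 2^2 + 2 + 1 (base 2). Lift 3: 31. −1: 30.
[1] 30 ≡ 3^3 + 3 (base 3). Lift 4: 260. −1: 259.
[2] 259 ≡ 4^4 + 3 (base 4). Lift 5: 3128. −1: 3127.

3128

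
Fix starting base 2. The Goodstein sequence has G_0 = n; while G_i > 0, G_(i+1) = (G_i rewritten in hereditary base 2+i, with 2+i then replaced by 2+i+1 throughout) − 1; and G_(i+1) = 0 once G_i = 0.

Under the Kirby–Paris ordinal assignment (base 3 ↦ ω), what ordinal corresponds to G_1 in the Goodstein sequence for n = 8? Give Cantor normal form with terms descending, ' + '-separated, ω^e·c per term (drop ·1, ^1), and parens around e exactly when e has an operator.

G_0=8  [base 2] 2^(2 + 1)  →[2↦3]→  3^(3 + 1) = 81  −1 ⇒ G_1=80
G_1=80  [base 3] 2·3^3 + 2·3^2 + 2·3 + 2  →[3↦4]→  2·4^4 + 2·4^2 + 2·4 + 2 = 554  −1 ⇒ G_2=553

ω^ω·2 + ω^2·2 + ω·2 + 2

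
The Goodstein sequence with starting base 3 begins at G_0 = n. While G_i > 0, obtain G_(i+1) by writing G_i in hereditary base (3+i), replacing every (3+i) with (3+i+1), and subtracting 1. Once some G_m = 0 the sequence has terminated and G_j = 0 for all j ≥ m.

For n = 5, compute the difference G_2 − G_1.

0

(0) 5|_3 = 3 + 2 ↦ 4 + 2|_4 = 6 ⇒ 5
(1) 5|_4 = 4 + 1 ↦ 5 + 1|_5 = 6 ⇒ 5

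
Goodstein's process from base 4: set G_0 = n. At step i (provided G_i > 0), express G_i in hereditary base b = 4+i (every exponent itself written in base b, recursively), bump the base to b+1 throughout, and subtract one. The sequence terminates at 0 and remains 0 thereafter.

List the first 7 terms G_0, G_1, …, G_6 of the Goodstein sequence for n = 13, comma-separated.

13, 15, 17, 18, 19, 20, 21

13 —HB4→ 3·4 + 1 —bump→ 3·5 + 1 = 16 —(−1)→ 15
15 —HB5→ 3·5 —bump→ 3·6 = 18 —(−1)→ 17
17 —HB6→ 2·6 + 5 —bump→ 2·7 + 5 = 19 —(−1)→ 18
18 —HB7→ 2·7 + 4 —bump→ 2·8 + 4 = 20 —(−1)→ 19
19 —HB8→ 2·8 + 3 —bump→ 2·9 + 3 = 21 —(−1)→ 20
20 —HB9→ 2·9 + 2 —bump→ 2·10 + 2 = 22 —(−1)→ 21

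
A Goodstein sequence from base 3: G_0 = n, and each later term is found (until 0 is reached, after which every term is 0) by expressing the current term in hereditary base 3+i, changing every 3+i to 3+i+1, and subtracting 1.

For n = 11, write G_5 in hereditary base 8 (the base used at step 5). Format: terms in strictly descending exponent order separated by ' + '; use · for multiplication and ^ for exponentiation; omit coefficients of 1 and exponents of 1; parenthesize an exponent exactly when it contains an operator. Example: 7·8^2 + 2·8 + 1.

G_0 = 11. HB_3(11) = 3^2 + 2. Bump = 18. G_1 = 17.
G_1 = 17. HB_4(17) = 4^2 + 1. Bump = 26. G_2 = 25.
G_2 = 25. HB_5(25) = 5^2. Bump = 36. G_3 = 35.
G_3 = 35. HB_6(35) = 5·6 + 5. Bump = 40. G_4 = 39.
G_4 = 39. HB_7(39) = 5·7 + 4. Bump = 44. G_5 = 43.
G_5 = 43. HB_8(43) = 5·8 + 3. Bump = 48. G_6 = 47.

5·8 + 3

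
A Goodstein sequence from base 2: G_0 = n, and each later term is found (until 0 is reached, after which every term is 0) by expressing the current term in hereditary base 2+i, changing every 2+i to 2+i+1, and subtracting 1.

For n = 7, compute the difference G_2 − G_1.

7 —HB2→ 2^2 + 2 + 1 —bump→ 3^3 + 3 + 1 = 31 —(−1)→ 30
30 —HB3→ 3^3 + 3 —bump→ 4^4 + 4 = 260 —(−1)→ 259

229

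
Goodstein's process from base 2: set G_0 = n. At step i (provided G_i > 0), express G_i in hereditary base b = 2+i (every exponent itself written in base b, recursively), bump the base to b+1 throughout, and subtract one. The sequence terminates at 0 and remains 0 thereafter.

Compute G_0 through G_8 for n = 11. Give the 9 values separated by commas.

11, 84, 1027, 15627, 279937, 5764801, 134217727, 2749609302, 70077777775

step 0: 11 = 2^(2 + 1) + 2 + 1; sub 3 for 2: 3^(3 + 1) + 3 + 1; = 85; G_1 = 85−1 = 84
step 1: 84 = 3^(3 + 1) + 3; sub 4 for 3: 4^(4 + 1) + 4; = 1028; G_2 = 1028−1 = 1027
step 2: 1027 = 4^(4 + 1) + 3; sub 5 for 4: 5^(5 + 1) + 3; = 15628; G_3 = 15628−1 = 15627
step 3: 15627 = 5^(5 + 1) + 2; sub 6 for 5: 6^(6 + 1) + 2; = 279938; G_4 = 279938−1 = 279937
step 4: 279937 = 6^(6 + 1) + 1; sub 7 for 6: 7^(7 + 1) + 1; = 5764802; G_5 = 5764802−1 = 5764801
step 5: 5764801 = 7^(7 + 1); sub 8 for 7: 8^(8 + 1); = 134217728; G_6 = 134217728−1 = 134217727
step 6: 134217727 = 7·8^8 + 7·8^7 + 7·8^6 + 7·8^5 + 7·8^4 + 7·8^3 + 7·8^2 + 7·8 + 7; sub 9 for 8: 7·9^9 + 7·9^7 + 7·9^6 + 7·9^5 + 7·9^4 + 7·9^3 + 7·9^2 + 7·9 + 7; = 2749609303; G_7 = 2749609303−1 = 2749609302
step 7: 2749609302 = 7·9^9 + 7·9^7 + 7·9^6 + 7·9^5 + 7·9^4 + 7·9^3 + 7·9^2 + 7·9 + 6; sub 10 for 9: 7·10^10 + 7·10^7 + 7·10^6 + 7·10^5 + 7·10^4 + 7·10^3 + 7·10^2 + 7·10 + 6; = 70077777776; G_8 = 70077777776−1 = 70077777775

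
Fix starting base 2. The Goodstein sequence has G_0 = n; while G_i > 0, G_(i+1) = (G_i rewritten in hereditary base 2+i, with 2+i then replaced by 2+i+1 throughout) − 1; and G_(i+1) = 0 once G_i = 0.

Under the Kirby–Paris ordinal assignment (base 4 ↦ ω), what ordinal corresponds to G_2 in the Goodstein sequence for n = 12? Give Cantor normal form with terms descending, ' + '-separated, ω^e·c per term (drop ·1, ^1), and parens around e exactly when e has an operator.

ω^(ω + 1) + ω^2·2 + ω·2 + 1

i=0: 12 = 2^(2 + 1) + 2^2 (b=2); 2→3: 3^(3 + 1) + 3^3 = 108; 108−1 = 107
i=1: 107 = 3^(3 + 1) + 2·3^2 + 2·3 + 2 (b=3); 3→4: 4^(4 + 1) + 2·4^2 + 2·4 + 2 = 1066; 1066−1 = 1065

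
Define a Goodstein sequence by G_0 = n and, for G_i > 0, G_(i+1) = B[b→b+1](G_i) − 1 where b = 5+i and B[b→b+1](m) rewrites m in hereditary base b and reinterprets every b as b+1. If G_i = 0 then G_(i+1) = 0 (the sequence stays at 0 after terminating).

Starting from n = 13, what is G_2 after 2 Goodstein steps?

G_0=13  [base 5] 2·5 + 3  →[5↦6]→  2·6 + 3 = 15  −1 ⇒ G_1=14
G_1=14  [base 6] 2·6 + 2  →[6↦7]→  2·7 + 2 = 16  −1 ⇒ G_2=15
G_2=15  [base 7] 2·7 + 1  →[7↦8]→  2·8 + 1 = 17  −1 ⇒ G_3=16

15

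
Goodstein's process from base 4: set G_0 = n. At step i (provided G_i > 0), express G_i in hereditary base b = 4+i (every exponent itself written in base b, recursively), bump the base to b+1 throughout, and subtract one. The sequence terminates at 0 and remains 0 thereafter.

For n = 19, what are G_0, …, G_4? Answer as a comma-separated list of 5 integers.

19, 27, 37, 49, 63

19 —HB4→ 4^2 + 3 —bump→ 5^2 + 3 = 28 —(−1)→ 27
27 —HB5→ 5^2 + 2 —bump→ 6^2 + 2 = 38 —(−1)→ 37
37 —HB6→ 6^2 + 1 —bump→ 7^2 + 1 = 50 —(−1)→ 49
49 —HB7→ 7^2 —bump→ 8^2 = 64 —(−1)→ 63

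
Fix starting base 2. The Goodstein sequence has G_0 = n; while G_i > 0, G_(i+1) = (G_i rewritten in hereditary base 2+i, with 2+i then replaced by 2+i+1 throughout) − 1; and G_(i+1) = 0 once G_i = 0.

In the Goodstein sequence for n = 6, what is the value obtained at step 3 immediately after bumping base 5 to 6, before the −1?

step 0: 6 = 2^2 + 2; sub 3 for 2: 3^3 + 3; = 30; G_1 = 30−1 = 29
step 1: 29 = 3^3 + 2; sub 4 for 3: 4^4 + 2; = 258; G_2 = 258−1 = 257
step 2: 257 = 4^4 + 1; sub 5 for 4: 5^5 + 1; = 3126; G_3 = 3126−1 = 3125

46656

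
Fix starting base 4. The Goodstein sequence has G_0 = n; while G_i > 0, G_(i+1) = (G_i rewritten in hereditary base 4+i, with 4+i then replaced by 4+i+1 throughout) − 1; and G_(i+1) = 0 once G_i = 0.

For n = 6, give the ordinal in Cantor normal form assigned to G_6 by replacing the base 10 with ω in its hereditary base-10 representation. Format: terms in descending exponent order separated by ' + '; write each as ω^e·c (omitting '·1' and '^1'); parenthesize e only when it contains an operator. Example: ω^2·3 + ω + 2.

i=0: 6 = 4 + 2 (b=4); 4→5: 5 + 2 = 7; 7−1 = 6
i=1: 6 = 5 + 1 (b=5); 5→6: 6 + 1 = 7; 7−1 = 6
i=2: 6 = 6 (b=6); 6→7: 7 = 7; 7−1 = 6
i=3: 6 = 6 (b=7); 7→8: 6 = 6; 6−1 = 5
i=4: 5 = 5 (b=8); 8→9: 5 = 5; 5−1 = 4
i=5: 4 = 4 (b=9); 9→10: 4 = 4; 4−1 = 3
i=6: 3 = 3 (b=10); 10→11: 3 = 3; 3−1 = 2

3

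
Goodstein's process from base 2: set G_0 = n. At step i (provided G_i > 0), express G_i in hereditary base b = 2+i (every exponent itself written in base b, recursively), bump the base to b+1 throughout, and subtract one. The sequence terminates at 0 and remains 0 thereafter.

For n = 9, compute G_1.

81

i=0: 9 = 2^(2 + 1) + 1 (b=2); 2→3: 3^(3 + 1) + 1 = 82; 82−1 = 81
i=1: 81 = 3^(3 + 1) (b=3); 3→4: 4^(4 + 1) = 1024; 1024−1 = 1023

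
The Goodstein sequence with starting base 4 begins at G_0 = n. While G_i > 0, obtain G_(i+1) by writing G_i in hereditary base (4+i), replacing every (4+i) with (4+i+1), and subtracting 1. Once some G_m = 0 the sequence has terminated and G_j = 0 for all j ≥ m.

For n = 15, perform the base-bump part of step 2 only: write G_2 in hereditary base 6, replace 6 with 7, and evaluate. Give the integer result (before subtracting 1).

G_0=15  [base 4] 3·4 + 3  →[4↦5]→  3·5 + 3 = 18  −1 ⇒ G_1=17
G_1=17  [base 5] 3·5 + 2  →[5↦6]→  3·6 + 2 = 20  −1 ⇒ G_2=19
G_2=19  [base 6] 3·6 + 1  →[6↦7]→  3·7 + 1 = 22  −1 ⇒ G_3=21

22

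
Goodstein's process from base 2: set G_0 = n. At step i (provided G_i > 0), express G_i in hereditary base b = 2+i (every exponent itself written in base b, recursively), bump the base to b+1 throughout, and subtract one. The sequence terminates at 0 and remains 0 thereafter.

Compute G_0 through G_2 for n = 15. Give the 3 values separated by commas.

G_0=15  [base 2] 2^(2 + 1) + 2^2 + 2 + 1  →[2↦3]→  3^(3 + 1) + 3^3 + 3 + 1 = 112  −1 ⇒ G_1=111
G_1=111  [base 3] 3^(3 + 1) + 3^3 + 3  →[3↦4]→  4^(4 + 1) + 4^4 + 4 = 1284  −1 ⇒ G_2=1283

15, 111, 1283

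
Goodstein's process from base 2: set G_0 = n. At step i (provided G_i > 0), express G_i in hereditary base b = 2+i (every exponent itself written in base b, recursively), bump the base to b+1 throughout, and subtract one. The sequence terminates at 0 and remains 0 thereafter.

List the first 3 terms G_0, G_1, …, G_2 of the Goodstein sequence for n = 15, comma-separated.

15, 111, 1283

G_0=15  [base 2] 2^(2 + 1) + 2^2 + 2 + 1  →[2↦3]→  3^(3 + 1) + 3^3 + 3 + 1 = 112  −1 ⇒ G_1=111
G_1=111  [base 3] 3^(3 + 1) + 3^3 + 3  →[3↦4]→  4^(4 + 1) + 4^4 + 4 = 1284  −1 ⇒ G_2=1283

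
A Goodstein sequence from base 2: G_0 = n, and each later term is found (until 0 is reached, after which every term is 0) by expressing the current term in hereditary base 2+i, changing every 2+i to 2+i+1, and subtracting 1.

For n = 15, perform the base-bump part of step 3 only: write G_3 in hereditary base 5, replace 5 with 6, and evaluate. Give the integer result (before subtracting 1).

326594

15 —HB2→ 2^(2 + 1) + 2^2 + 2 + 1 —bump→ 3^(3 + 1) + 3^3 + 3 + 1 = 112 —(−1)→ 111
111 —HB3→ 3^(3 + 1) + 3^3 + 3 —bump→ 4^(4 + 1) + 4^4 + 4 = 1284 —(−1)→ 1283
1283 —HB4→ 4^(4 + 1) + 4^4 + 3 —bump→ 5^(5 + 1) + 5^5 + 3 = 18753 —(−1)→ 18752
18752 —HB5→ 5^(5 + 1) + 5^5 + 2 —bump→ 6^(6 + 1) + 6^6 + 2 = 326594 —(−1)→ 326593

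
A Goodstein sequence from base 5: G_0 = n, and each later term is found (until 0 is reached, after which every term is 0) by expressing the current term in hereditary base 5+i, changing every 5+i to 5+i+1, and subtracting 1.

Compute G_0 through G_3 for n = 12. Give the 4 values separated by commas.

12, 13, 14, 15

(0) 12|_5 = 2·5 + 2 ↦ 2·6 + 2|_6 = 14 ⇒ 13
(1) 13|_6 = 2·6 + 1 ↦ 2·7 + 1|_7 = 15 ⇒ 14
(2) 14|_7 = 2·7 ↦ 2·8|_8 = 16 ⇒ 15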